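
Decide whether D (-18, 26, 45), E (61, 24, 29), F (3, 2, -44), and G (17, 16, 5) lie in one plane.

A normal to the plane through D, E, F is n = DE × DF = (-206, 6695, -1854).
The plane has equation n·P = 94348. For G: n·G = 94348.
Equal, so G lies in the plane and all four are coplanar.

Yes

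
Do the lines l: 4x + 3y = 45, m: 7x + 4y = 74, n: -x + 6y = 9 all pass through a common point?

No

The three lines meet at one point iff the augmented coefficient matrix [aᵢ bᵢ cᵢ] has rank < 3, i.e. its determinant vanishes.
Here the determinant is 27.
Nonzero, so no common point exists.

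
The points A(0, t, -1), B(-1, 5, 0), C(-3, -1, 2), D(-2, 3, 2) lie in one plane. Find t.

8

Coplanarity ⇔ det[AB; AC; AD] = 0.
Expanding, this is linear in t: (-2)t + (16) = 0.
So t = 8.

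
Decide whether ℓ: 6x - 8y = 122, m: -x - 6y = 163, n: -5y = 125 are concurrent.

Yes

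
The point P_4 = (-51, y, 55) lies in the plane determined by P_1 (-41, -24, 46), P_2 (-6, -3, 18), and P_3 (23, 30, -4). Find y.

Coplanarity requires P_1P_2 · (P_1P_3 × P_1P_4) = 0.
P_1P_2 = (35, 21, -28), P_1P_3 = (64, 54, -50); the triple product is linear in y with coefficient -42 and constant term -714.
Setting it to zero: y = -17.

-17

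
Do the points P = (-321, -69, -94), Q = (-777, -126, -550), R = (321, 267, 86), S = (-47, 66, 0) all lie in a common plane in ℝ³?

No

A normal to the plane through P, Q, R is n = PQ × PR = (142956, -210672, -116622).
The plane has equation n·X = -20390040. For S: n·S = -20623284.
-20623284 ≠ -20390040, so S is off the plane.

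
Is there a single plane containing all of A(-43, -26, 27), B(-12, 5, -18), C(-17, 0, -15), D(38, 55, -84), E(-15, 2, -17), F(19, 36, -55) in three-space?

Yes

The plane through A, B, C has normal n = AB × AC = (-132, 132, 0) and equation n·P = 2244.
Checking the remaining points: n·D = 2244, n·E = 2244, n·F = 2244.
All equal 2244, so all 6 points lie in one plane.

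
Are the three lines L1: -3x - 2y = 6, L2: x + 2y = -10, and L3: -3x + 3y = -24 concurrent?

Yes

Intersecting L1 and L2: solving the 2×2 system gives (x, y) = (2, -6).
Substitute into L3: (-3)(2) + (3)(-6) = -24.
This equals -24, so (2, -6) lies on all three lines and they are concurrent.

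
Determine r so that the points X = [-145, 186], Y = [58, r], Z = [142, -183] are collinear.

The three points are collinear iff det[XY; XZ] = 0.
This determinant is linear in r: (-287)r + (-21525) = 0, so r = -75.

-75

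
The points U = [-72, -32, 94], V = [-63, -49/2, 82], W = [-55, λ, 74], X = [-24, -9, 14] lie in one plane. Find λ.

-15

Normal to plane UVX: n = (-324, 144, -153); plane equation n·P = 4338.
Requiring n·W = 4338: (144)λ + (6498) = 4338.
So λ = -15.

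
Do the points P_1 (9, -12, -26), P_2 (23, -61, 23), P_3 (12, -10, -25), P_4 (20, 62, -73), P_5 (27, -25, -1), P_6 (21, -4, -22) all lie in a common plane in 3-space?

The plane through P_1, P_2, P_3 has normal n = P_1P_2 × P_1P_3 = (-147, 133, 175) and equation n·P = -7469.
Checking the remaining points: n·P_4 = -7469, n·P_5 = -7469, n·P_6 = -7469.
All equal -7469, so all 6 points lie in one plane.

Yes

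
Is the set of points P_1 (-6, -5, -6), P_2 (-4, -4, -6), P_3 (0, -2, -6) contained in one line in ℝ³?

Yes

P_1P_2 = (2, 1, 0), P_1P_3 = (6, 3, 0).
P_1P_2 × P_1P_3 = (0, 0, 0).
The cross product vanishes, so the three points are collinear.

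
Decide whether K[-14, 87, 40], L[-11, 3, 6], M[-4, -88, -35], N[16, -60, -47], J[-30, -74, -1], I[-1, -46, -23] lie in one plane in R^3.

Yes

The plane through K, L, M has normal n = KL × KM = (350, -115, 315) and equation n·P = -2305.
Checking the remaining points: n·N = -2305, n·J = -2305, n·I = -2305.
All equal -2305, so all 6 points lie in one plane.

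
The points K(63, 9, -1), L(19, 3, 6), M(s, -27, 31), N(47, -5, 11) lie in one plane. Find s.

-1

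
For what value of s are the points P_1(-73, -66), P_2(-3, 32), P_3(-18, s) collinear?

Collinearity: (P_3 − P_1) must be parallel to (P_2 − P_1) = (70, 98).
Cross-multiplying the components: (s − (-66))·(70) = (55)·(98).
Solving gives s = 11.

11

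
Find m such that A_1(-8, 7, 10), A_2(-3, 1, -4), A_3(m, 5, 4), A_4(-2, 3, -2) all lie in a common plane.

The points are coplanar iff A_1A_2 · (A_1A_3 × A_1A_4) = 0.
Expanding, this is linear in m: (-16)m + (-80) = 0.
So m = -5.

-5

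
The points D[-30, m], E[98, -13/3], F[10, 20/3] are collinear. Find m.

35/3

Collinearity: (D − E) must be parallel to (F − E) = (-88, 11).
Cross-multiplying the components: (m − (-13/3))·(-88) = (-128)·(11).
Solving gives m = 35/3.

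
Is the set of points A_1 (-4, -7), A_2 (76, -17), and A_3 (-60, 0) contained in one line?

A_1A_2 = (80, -10), A_1A_3 = (-56, 7).
det[A_1A_2; A_1A_3] = (80)(7) − (-10)(-56) = 0.
The determinant is zero, so the points are collinear.

Yes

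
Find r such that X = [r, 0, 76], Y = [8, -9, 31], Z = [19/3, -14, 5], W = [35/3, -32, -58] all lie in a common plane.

31/3

Coplanarity ⇔ det[XY; XZ; XW] = 0.
Expanding, this is linear in r: (153)r + (-1581) = 0.
So r = 31/3.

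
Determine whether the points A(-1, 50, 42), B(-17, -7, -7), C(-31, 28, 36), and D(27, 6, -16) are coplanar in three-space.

No

With A as base: AB = (-16, -57, -49), AC = (-30, -22, -6), AD = (28, -44, -58).
AC × AD = (1012, -1908, 1936).
AB · (AC × AD) = -2300.
Since -2300 ≠ 0, the four points are not coplanar.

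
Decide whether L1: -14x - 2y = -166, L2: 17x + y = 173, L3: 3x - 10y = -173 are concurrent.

Yes

The three lines meet at one point iff the augmented coefficient matrix [aᵢ bᵢ cᵢ] has rank < 3, i.e. its determinant vanishes.
Here the determinant is 0.
It vanishes, so the lines are concurrent at (9, 20).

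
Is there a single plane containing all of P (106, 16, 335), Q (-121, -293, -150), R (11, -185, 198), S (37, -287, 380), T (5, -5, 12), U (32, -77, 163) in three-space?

No

The plane through P, Q, R has normal n = PQ × PR = (-55152, 14976, 16272) and equation n·X = -155376.
Checking the remaining points: n·S = -155376, n·T = -155376, n·U = -265680.
Since n·U = -265680 ≠ -155376, U is off the plane and the points are not all coplanar.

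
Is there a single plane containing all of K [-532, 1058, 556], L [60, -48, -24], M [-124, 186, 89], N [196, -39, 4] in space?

The four points are coplanar iff the 3×3 determinant with rows KL, KM, KN is zero.
Rows: (592, -1106, -580), (408, -872, -467), (728, -1097, -552).
Expanding along the first row: (592)(-30955) − (-1106)(114760) + (-580)(187240) = 0.
Zero determinant ⇒ coplanar.

Yes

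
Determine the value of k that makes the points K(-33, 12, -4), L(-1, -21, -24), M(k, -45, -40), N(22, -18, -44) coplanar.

24

Coplanarity ⇔ det[KL; KM; KN] = 0.
Expanding, this is linear in k: (-720)k + (17280) = 0.
So k = 24.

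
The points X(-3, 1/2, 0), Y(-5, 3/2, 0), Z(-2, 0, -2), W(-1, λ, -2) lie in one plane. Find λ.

Coplanarity ⇔ det[XY; XZ; XW] = 0.
Expanding, this is linear in λ: (-4)λ + (-2) = 0.
So λ = -1/2.

-1/2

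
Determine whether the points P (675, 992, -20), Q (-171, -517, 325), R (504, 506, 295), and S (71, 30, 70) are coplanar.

Yes

With P as base: PQ = (-846, -1509, 345), PR = (-171, -486, 315), PS = (-604, -962, 90).
PR × PS = (259290, -174870, -129042).
PQ · (PR × PS) = 0.
The scalar triple product vanishes, so the four points are coplanar.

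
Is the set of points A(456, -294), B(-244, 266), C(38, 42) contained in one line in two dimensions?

No

AB = (-700, 560), AC = (-418, 336).
Twice the signed area of △ABC is (-700)(336) − (560)(-418) = -1120.
The area is nonzero, so the three points are not collinear.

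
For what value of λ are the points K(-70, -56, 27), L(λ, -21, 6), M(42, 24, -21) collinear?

-21

Collinearity requires KL × KM = 0; each component is linear in λ.
The y-component gives (48)λ + (1008) = 0, so λ = -21.
The remaining components then also vanish.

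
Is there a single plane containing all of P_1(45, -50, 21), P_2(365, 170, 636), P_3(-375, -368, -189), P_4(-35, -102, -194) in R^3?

Yes

With P_1 as base: P_1P_2 = (320, 220, 615), P_1P_3 = (-420, -318, -210), P_1P_4 = (-80, -52, -215).
P_1P_3 × P_1P_4 = (57450, -73500, -3600).
P_1P_2 · (P_1P_3 × P_1P_4) = 0.
The scalar triple product vanishes, so the four points are coplanar.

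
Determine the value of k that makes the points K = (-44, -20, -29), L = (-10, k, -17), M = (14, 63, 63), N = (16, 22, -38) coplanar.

Coplanarity ⇔ det[KL; KM; KN] = 0.
Expanding, this is linear in k: (6042)k + (-66462) = 0.
So k = 11.

11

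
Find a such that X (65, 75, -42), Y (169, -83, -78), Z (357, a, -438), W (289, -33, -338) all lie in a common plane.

-55

Normal to plane XYW: n = (42880, 22720, 24160); plane equation n·P = 3476480.
Requiring n·Z = 3476480: (22720)a + (4726080) = 3476480.
So a = -55.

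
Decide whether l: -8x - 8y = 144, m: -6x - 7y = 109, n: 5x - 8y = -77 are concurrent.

The three lines meet at one point iff the augmented coefficient matrix [aᵢ bᵢ cᵢ] has rank < 3, i.e. its determinant vanishes.
Here the determinant is 0.
It vanishes, so the lines are concurrent at (-17, -1).

Yes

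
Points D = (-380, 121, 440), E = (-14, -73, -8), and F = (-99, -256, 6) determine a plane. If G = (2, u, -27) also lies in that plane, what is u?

-80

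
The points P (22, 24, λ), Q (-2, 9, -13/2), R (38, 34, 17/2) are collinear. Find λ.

5/2

Direction QR = (40, 25, 15). From the x-coordinate of P, the parameter along the line is τ = (22 − (-2))/40 = 3/5.
Then λ = (-13/2) + 3/5·(15) = 5/2.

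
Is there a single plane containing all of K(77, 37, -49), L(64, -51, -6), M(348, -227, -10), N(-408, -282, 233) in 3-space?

No

The four points are coplanar iff the 3×3 determinant with rows KL, KM, KN is zero.
Rows: (-13, -88, 43), (271, -264, 39), (-485, -319, 282).
Expanding along the first row: (-13)(-62007) − (-88)(95337) + (43)(-214489) = -27280.
Nonzero ⇒ not coplanar.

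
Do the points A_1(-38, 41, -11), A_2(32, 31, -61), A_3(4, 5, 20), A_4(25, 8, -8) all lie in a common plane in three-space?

No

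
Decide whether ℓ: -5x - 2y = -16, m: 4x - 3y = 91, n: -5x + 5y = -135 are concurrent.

Yes

Lines aᵢx + bᵢy = cᵢ with pairwise distinct directions are concurrent exactly when det[aᵢ bᵢ cᵢ] = 0.
Here the determinant is 0.
It vanishes, so the lines are concurrent at (10, -17).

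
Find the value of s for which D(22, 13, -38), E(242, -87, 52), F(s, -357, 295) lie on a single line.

836

Collinearity requires DE × DF = 0; each component is linear in s.
The y-component gives (90)s + (-75240) = 0, so s = 836.
The remaining components then also vanish.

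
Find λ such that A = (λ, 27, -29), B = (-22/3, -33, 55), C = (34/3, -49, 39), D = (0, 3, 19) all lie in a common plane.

64/3

Coplanarity ⇔ det[AB; AC; AD] = 0.
Expanding, this is linear in λ: (-1152)λ + (24576) = 0.
So λ = 64/3.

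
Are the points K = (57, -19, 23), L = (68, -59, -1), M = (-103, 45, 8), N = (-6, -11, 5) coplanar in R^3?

A normal to the plane through K, L, M is n = KL × KM = (2136, 4005, -5696).
The plane has equation n·P = -85351. For N: n·N = -85351.
Equal, so N lies in the plane and all four are coplanar.

Yes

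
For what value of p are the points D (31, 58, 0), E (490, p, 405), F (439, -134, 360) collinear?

-158

Direction DF = (408, -192, 360). From the x-coordinate of E, the parameter along the line is τ = (490 − 31)/408 = 9/8.
Then p = 58 + 9/8·(-192) = -158.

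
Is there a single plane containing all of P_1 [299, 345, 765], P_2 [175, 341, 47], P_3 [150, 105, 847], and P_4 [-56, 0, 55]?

No

The four points are coplanar iff the 3×3 determinant with rows P_1P_2, P_1P_3, P_1P_4 is zero.
Rows: (-124, -4, -718), (-149, -240, 82), (-355, -345, -710).
Expanding along the first row: (-124)(198690) − (-4)(134900) + (-718)(-33795) = 166850.
Nonzero ⇒ not coplanar.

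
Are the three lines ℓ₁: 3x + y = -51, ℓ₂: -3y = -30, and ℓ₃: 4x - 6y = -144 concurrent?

No

Lines aᵢx + bᵢy = cᵢ with pairwise distinct directions are concurrent exactly when det[aᵢ bᵢ cᵢ] = 0.
Here the determinant is 24.
Nonzero, so no common point exists.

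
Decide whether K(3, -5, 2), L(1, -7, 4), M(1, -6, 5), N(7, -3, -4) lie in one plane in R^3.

Yes

The four points are coplanar iff the 3×3 determinant with rows KL, KM, KN is zero.
Rows: (-2, -2, 2), (-2, -1, 3), (4, 2, -6).
Expanding along the first row: (-2)(0) − (-2)(0) + (2)(0) = 0.
Zero determinant ⇒ coplanar.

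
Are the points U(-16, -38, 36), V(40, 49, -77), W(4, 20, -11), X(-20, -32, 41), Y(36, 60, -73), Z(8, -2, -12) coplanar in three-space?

No

The plane through U, V, W has normal n = UV × UW = (2465, 372, 1508) and equation n·P = 712.
Checking the remaining points: n·X = 624, n·Y = 976, n·Z = 880.
Since n·X = 624 ≠ 712, X is off the plane and the points are not all coplanar.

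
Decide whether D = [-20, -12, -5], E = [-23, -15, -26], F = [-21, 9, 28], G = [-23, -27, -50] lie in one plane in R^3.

With D as base: DE = (-3, -3, -21), DF = (-1, 21, 33), DG = (-3, -15, -45).
DF × DG = (-450, -144, 78).
DE · (DF × DG) = 144.
Since 144 ≠ 0, the four points are not coplanar.

No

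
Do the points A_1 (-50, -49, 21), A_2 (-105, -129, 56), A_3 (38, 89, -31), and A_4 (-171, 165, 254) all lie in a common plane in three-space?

Yes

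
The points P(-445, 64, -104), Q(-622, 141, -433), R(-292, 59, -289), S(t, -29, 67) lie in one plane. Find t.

Normal to plane PQR: n = (-15890, -83082, -10896); plane equation n·X = 2886986.
Requiring n·S = 2886986: (-15890)t + (1679346) = 2886986.
So t = -76.

-76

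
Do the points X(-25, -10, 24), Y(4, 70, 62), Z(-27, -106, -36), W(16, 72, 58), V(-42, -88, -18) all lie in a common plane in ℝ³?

Yes

The plane through X, Y, Z has normal n = XY × XZ = (-1152, 1664, -2624) and equation n·P = -50816.
Checking the remaining points: n·W = -50816, n·V = -50816.
All equal -50816, so all 5 points lie in one plane.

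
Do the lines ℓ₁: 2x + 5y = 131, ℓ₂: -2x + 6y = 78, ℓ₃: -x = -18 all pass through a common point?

Intersecting ℓ₁ and ℓ₂: solving the 2×2 system gives (x, y) = (18, 19).
Substitute into ℓ₃: (-1)(18) + (0)(19) = -18.
This equals -18, so (18, 19) lies on all three lines and they are concurrent.

Yes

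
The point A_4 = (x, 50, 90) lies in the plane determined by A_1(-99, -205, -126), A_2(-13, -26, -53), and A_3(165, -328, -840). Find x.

-31

A normal to the plane is n = A_1A_2 × A_1A_3 = (-118827, 80676, -57834).
A_4 lies in the plane iff n · A_1A_4 = 0.
This gives (-118827)x + (-3683637) = 0, so x = -31.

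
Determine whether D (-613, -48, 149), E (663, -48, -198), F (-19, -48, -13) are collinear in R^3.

No

DE = (1276, 0, -347), DF = (594, 0, -162).
Comparing components 3 and 1: (-347)(594) − (1276)(-162) = 594 ≠ 0, so DE and DF are not parallel and the points are not collinear.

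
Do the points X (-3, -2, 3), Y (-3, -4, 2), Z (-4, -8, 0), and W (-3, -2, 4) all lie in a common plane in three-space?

The four points are coplanar iff the 3×3 determinant with rows XY, XZ, XW is zero.
Rows: (0, -2, -1), (-1, -6, -3), (0, 0, 1).
Expanding along the first row: (0)(-6) − (-2)(-1) + (-1)(0) = -2.
Nonzero ⇒ not coplanar.

No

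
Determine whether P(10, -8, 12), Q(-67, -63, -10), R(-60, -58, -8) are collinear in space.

Yes

PQ = (-77, -55, -22), PR = (-70, -50, -20).
PQ × PR = (0, 0, 0).
The cross product vanishes, so the three points are collinear.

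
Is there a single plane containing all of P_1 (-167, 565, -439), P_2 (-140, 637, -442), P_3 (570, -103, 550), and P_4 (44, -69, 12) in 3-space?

No

With P_1 as base: P_1P_2 = (27, 72, -3), P_1P_3 = (737, -668, 989), P_1P_4 = (211, -634, 451).
P_1P_3 × P_1P_4 = (325758, -123708, -326310).
P_1P_2 · (P_1P_3 × P_1P_4) = 867420.
Since 867420 ≠ 0, the four points are not coplanar.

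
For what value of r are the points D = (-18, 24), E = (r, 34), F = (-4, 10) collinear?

The three points are collinear iff det[DE; DF] = 0.
This determinant is linear in r: (-14)r + (-392) = 0, so r = -28.

-28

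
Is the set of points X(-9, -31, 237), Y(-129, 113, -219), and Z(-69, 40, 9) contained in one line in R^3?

No

XY = (-120, 144, -456), XZ = (-60, 71, -228).
XY × XZ = (-456, 0, 120).
The cross product is nonzero, so the points do not lie on one line.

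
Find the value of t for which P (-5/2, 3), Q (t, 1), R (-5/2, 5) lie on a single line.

-5/2

Collinearity: (Q − P) must be parallel to (R − P) = (0, 2).
Cross-multiplying the components: (t − (-5/2))·(2) = (-2)·(0).
Solving gives t = -5/2.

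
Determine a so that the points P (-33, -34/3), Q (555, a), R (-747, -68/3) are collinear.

The three points are collinear iff det[PQ; PR] = 0.
This determinant is linear in a: (714)a + (1428) = 0, so a = -2.

-2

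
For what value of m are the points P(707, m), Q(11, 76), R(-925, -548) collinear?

Collinearity: (P − Q) must be parallel to (R − Q) = (-936, -624).
Cross-multiplying the components: (m − 76)·(-936) = (696)·(-624).
Solving gives m = 540.

540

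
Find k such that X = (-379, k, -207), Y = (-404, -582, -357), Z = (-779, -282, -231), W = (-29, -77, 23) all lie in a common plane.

The points are coplanar iff XY · (XZ × XW) = 0.
Expanding, this is linear in k: (-189750)k + (-66412500) = 0.
So k = -350.

-350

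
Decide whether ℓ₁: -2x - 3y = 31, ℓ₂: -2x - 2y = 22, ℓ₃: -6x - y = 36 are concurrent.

No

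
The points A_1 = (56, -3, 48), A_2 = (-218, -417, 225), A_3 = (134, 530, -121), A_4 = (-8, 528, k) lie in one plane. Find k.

-90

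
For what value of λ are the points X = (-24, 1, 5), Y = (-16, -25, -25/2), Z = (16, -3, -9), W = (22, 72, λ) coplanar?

33

Normal to plane XYZ: n = (294, -588, 1008); plane equation n·P = -2604.
Requiring n·W = -2604: (1008)λ + (-35868) = -2604.
So λ = 33.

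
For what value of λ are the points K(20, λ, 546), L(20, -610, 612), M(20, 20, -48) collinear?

-547

Collinearity requires KL × KM = 0; each component is linear in λ.
The x-component gives (660)λ + (361020) = 0, so λ = -547.
The remaining components then also vanish.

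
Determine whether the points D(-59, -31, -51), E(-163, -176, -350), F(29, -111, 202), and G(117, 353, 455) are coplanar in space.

Yes

The four points are coplanar iff the 3×3 determinant with rows DE, DF, DG is zero.
Rows: (-104, -145, -299), (88, -80, 253), (176, 384, 506).
Expanding along the first row: (-104)(-137632) − (-145)(0) + (-299)(47872) = 0.
Zero determinant ⇒ coplanar.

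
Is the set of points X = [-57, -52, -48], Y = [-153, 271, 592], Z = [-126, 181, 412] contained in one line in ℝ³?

XY = (-96, 323, 640), XZ = (-69, 233, 460).
Comparing components 2 and 3: (323)(460) − (640)(233) = -540 ≠ 0, so XY and XZ are not parallel and the points are not collinear.

No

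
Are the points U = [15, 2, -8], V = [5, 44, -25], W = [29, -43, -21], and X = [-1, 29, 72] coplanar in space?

Yes

The four points are coplanar iff the 3×3 determinant with rows UV, UW, UX is zero.
Rows: (-10, 42, -17), (14, -45, -13), (-16, 27, 80).
Expanding along the first row: (-10)(-3249) − (42)(912) + (-17)(-342) = 0.
Zero determinant ⇒ coplanar.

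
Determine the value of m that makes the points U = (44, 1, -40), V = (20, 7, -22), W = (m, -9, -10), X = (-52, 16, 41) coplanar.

24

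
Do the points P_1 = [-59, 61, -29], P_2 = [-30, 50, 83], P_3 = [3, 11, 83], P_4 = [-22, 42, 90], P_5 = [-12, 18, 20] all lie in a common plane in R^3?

No

The plane through P_1, P_2, P_3 has normal n = P_1P_2 × P_1P_3 = (4368, 3696, -768) and equation n·P = -9984.
Checking the remaining points: n·P_4 = -9984, n·P_5 = -1248.
Since n·P_5 = -1248 ≠ -9984, P_5 is off the plane and the points are not all coplanar.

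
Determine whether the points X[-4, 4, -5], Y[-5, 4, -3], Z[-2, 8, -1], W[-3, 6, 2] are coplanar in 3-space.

The four points are coplanar iff the 3×3 determinant with rows XY, XZ, XW is zero.
Rows: (-1, 0, 2), (2, 4, 4), (1, 2, 7).
Expanding along the first row: (-1)(20) − (0)(10) + (2)(0) = -20.
Nonzero ⇒ not coplanar.

No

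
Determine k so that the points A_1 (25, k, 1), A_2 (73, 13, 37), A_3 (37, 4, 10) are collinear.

Collinearity requires A_1A_2 × A_1A_3 = 0; each component is linear in k.
The x-component gives (27)k + (-27) = 0, so k = 1.
The remaining components then also vanish.

1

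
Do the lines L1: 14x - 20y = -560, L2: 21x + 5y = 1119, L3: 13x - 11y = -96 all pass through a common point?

No

Intersecting L1 and L2: solving the 2×2 system gives (x, y) = (1958/49, 1959/35).
Substitute into L3: (13)(1958/49) + (-11)(1959/35) = -23573/245.
But L3 requires -96 ≠ -23573/245, so the three lines have no common point.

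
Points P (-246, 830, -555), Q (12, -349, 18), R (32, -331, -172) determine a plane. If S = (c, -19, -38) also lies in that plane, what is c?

-74

A normal to the plane is n = PQ × PR = (213696, 60480, 28224).
S lies in the plane iff n · PS = 0.
This gives (213696)c + (15813504) = 0, so c = -74.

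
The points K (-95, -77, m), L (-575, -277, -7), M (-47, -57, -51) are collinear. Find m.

-47

Direction LM = (528, 220, -44). From the x-coordinate of K, the parameter along the line is τ = (-95 − (-575))/528 = 10/11.
Then m = (-7) + 10/11·(-44) = -47.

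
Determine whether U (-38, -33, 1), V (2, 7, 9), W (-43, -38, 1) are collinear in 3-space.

UV = (40, 40, 8), UW = (-5, -5, 0).
UV × UW = (40, -40, 0).
The cross product is nonzero, so the points do not lie on one line.

No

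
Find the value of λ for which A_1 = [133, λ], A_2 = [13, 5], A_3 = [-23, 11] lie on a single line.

-15

The three points are collinear iff det[A_1A_2; A_1A_3] = 0.
This determinant is linear in λ: (-36)λ + (-540) = 0, so λ = -15.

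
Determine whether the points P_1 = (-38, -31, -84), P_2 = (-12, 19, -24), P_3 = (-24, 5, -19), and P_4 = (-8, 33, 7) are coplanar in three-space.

With P_1 as base: P_1P_2 = (26, 50, 60), P_1P_3 = (14, 36, 65), P_1P_4 = (30, 64, 91).
P_1P_3 × P_1P_4 = (-884, 676, -184).
P_1P_2 · (P_1P_3 × P_1P_4) = -224.
Since -224 ≠ 0, the four points are not coplanar.

No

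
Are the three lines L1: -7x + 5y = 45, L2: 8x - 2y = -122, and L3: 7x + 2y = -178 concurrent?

The three lines meet at one point iff the augmented coefficient matrix [aᵢ bᵢ cᵢ] has rank < 3, i.e. its determinant vanishes.
Here the determinant is 0.
It vanishes, so the lines are concurrent at (-20, -19).

Yes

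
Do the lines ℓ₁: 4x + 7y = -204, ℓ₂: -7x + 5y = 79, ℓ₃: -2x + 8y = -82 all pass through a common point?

Intersecting ℓ₁ and ℓ₂: solving the 2×2 system gives (x, y) = (-1573/69, -1112/69).
Substitute into ℓ₃: (-2)(-1573/69) + (8)(-1112/69) = -250/3.
But ℓ₃ requires -82 ≠ -250/3, so the three lines have no common point.

No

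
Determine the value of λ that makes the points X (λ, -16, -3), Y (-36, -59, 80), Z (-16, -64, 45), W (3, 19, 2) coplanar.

8

The points are coplanar iff XY · (XZ × XW) = 0.
Expanding, this is linear in λ: (-3120)λ + (24960) = 0.
So λ = 8.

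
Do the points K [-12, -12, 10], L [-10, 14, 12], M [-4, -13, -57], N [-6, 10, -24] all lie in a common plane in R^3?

With K as base: KL = (2, 26, 2), KM = (8, -1, -67), KN = (6, 22, -34).
KM × KN = (1508, -130, 182).
KL · (KM × KN) = 0.
The scalar triple product vanishes, so the four points are coplanar.

Yes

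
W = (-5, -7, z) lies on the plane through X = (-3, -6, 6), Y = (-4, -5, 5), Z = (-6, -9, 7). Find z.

Coplanarity requires XY · (XZ × XW) = 0.
XY = (-1, 1, -1), XZ = (-3, -3, 1); the triple product is linear in z with coefficient 6 and constant term -36.
Setting it to zero: z = 6.

6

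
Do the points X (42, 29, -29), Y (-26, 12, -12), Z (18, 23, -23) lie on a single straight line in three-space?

Yes

XY = (-68, -17, 17), XZ = (-24, -6, 6).
XY × XZ = (0, 0, 0).
The cross product vanishes, so the three points are collinear.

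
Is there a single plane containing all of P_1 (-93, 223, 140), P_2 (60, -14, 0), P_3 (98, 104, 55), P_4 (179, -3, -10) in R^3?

A normal to the plane through P_1, P_2, P_3 is n = P_1P_2 × P_1P_3 = (3485, -13735, 27060).
The plane has equation n·P = 401390. For P_4: n·P_4 = 394420.
394420 ≠ 401390, so P_4 is off the plane.

No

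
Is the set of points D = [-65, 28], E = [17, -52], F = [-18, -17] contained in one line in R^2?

No

DE = (82, -80), DF = (47, -45).
det[DE; DF] = (82)(-45) − (-80)(47) = 70.
The determinant is nonzero, so they are not collinear.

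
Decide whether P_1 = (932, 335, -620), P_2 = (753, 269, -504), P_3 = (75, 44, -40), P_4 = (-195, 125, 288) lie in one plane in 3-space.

No

A normal to the plane through P_1, P_2, P_3 is n = P_1P_2 × P_1P_3 = (-4524, 4408, -4473).
The plane has equation n·P = 33572. For P_4: n·P_4 = 144956.
144956 ≠ 33572, so P_4 is off the plane.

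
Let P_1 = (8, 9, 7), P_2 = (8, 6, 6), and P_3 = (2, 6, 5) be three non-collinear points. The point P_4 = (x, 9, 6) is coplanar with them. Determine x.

The plane through P_1, P_2, P_3 has equation 3x + 6y − 18z = -48.
Substituting P_4: (3)x + (-54) = -48, so x = 2.

2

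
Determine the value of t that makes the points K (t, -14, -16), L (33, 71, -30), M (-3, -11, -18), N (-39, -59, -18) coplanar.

Coplanarity ⇔ det[KL; KM; KN] = 0.
Expanding, this is linear in t: (-576)t + (-576) = 0.
So t = -1.

-1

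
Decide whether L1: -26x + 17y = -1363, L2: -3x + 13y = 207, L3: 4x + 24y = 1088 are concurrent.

Lines aᵢx + bᵢy = cᵢ with pairwise distinct directions are concurrent exactly when det[aᵢ bᵢ cᵢ] = 0.
Here the determinant is 0.
It vanishes, so the lines are concurrent at (74, 33).

Yes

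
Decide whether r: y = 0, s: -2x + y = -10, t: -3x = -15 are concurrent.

Yes

Lines aᵢx + bᵢy = cᵢ with pairwise distinct directions are concurrent exactly when det[aᵢ bᵢ cᵢ] = 0.
Here the determinant is 0.
It vanishes, so the lines are concurrent at (5, 0).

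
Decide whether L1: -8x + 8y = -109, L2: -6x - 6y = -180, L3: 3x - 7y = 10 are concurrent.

The three lines meet at one point iff the augmented coefficient matrix [aᵢ bᵢ cᵢ] has rank < 3, i.e. its determinant vanishes.
Here the determinant is 180.
Nonzero, so no common point exists.

No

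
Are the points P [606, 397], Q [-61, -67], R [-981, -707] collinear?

PQ = (-667, -464), PR = (-1587, -1104).
Twice the signed area of △PQR is (-667)(-1104) − (-464)(-1587) = 0.
The triangle is degenerate (zero area), so the points are collinear.

Yes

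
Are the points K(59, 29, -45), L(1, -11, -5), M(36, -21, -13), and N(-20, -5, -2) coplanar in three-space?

A normal to the plane through K, L, M is n = KL × KM = (720, 936, 1980).
The plane has equation n·P = -19476. For N: n·N = -23040.
-23040 ≠ -19476, so N is off the plane.

No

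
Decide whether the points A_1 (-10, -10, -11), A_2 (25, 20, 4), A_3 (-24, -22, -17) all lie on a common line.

Yes

A_1A_2 = (35, 30, 15), A_1A_3 = (-14, -12, -6).
A_1A_2 × A_1A_3 = (0, 0, 0).
The cross product vanishes, so the three points are collinear.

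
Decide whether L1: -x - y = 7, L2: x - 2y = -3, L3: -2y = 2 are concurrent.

No

The three lines meet at one point iff the augmented coefficient matrix [aᵢ bᵢ cᵢ] has rank < 3, i.e. its determinant vanishes.
Here the determinant is -2.
Nonzero, so no common point exists.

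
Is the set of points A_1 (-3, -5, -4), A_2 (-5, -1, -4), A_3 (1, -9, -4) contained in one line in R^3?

A_1A_2 = (-2, 4, 0), A_1A_3 = (4, -4, 0).
Comparing components 1 and 2: (-2)(-4) − (4)(4) = -8 ≠ 0, so A_1A_2 and A_1A_3 are not parallel and the points are not collinear.

No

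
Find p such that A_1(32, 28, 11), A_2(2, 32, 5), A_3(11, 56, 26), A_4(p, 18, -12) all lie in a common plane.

-19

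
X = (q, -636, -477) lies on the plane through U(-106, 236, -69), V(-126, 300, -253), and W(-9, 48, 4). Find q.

The plane through U, V, W has equation −29920x − 16388y − 2448z = -527136.
Substituting X: (-29920)q + (11590464) = -527136, so q = 405.

405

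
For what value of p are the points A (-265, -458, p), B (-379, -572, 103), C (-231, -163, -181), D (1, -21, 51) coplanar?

157

The points are coplanar iff AB · (AC × AD) = 0.
Expanding, this is linear in p: (73872)p + (-11597904) = 0.
So p = 157.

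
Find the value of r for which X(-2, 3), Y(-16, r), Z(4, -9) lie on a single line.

31

The three points are collinear iff det[XY; XZ] = 0.
This determinant is linear in r: (-6)r + (186) = 0, so r = 31.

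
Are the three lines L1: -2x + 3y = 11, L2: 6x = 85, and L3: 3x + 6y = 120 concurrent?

No

Lines aᵢx + bᵢy = cᵢ with pairwise distinct directions are concurrent exactly when det[aᵢ bᵢ cᵢ] = 0.
Here the determinant is 21.
Nonzero, so no common point exists.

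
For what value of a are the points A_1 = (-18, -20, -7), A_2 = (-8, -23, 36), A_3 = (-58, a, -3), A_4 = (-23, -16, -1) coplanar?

8

Coplanarity ⇔ det[A_1A_2; A_1A_3; A_1A_4] = 0.
Expanding, this is linear in a: (275)a + (-2200) = 0.
So a = 8.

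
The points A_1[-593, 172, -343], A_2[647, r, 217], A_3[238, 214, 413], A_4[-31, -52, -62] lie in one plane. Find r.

-388

Normal to plane A_1A_3A_4: n = (181146, 191361, -209748); plane equation n·P = -2561922.
Requiring n·A_2 = -2561922: (191361)r + (71686146) = -2561922.
So r = -388.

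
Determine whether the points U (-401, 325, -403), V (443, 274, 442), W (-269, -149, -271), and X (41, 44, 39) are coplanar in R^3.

With U as base: UV = (844, -51, 845), UW = (132, -474, 132), UX = (442, -281, 442).
UW × UX = (-172416, 0, 172416).
UV · (UW × UX) = 172416.
Since 172416 ≠ 0, the four points are not coplanar.

No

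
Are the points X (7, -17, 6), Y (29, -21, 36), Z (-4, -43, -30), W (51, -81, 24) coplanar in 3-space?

With X as base: XY = (22, -4, 30), XZ = (-11, -26, -36), XW = (44, -64, 18).
XZ × XW = (-2772, -1386, 1848).
XY · (XZ × XW) = 0.
The scalar triple product vanishes, so the four points are coplanar.

Yes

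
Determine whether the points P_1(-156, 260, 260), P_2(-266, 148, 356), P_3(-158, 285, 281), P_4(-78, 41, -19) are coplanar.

A normal to the plane through P_1, P_2, P_3 is n = P_1P_2 × P_1P_3 = (-4752, 2118, -2974).
The plane has equation n·P = 518752. For P_4: n·P_4 = 514000.
514000 ≠ 518752, so P_4 is off the plane.

No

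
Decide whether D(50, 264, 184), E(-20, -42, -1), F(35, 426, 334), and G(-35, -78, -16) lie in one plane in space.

The four points are coplanar iff the 3×3 determinant with rows DE, DF, DG is zero.
Rows: (-70, -306, -185), (-15, 162, 150), (-85, -342, -200).
Expanding along the first row: (-70)(18900) − (-306)(15750) + (-185)(18900) = 0.
Zero determinant ⇒ coplanar.

Yes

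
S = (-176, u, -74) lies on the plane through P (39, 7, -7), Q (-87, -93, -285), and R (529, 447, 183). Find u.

-187

A normal to the plane is n = PQ × PR = (103320, -112280, -6440).
S lies in the plane iff n · PS = 0.
This gives (-112280)u + (-20996360) = 0, so u = -187.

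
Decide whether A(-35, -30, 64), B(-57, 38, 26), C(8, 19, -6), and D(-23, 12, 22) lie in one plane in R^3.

With A as base: AB = (-22, 68, -38), AC = (43, 49, -70), AD = (12, 42, -42).
AC × AD = (882, 966, 1218).
AB · (AC × AD) = 0.
The scalar triple product vanishes, so the four points are coplanar.

Yes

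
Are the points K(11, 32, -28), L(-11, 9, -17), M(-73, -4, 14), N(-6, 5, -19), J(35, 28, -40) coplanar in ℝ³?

The plane through K, L, M has normal n = KL × KM = (-570, 0, -1140) and equation n·P = 25650.
Checking the remaining points: n·N = 25080, n·J = 25650.
Since n·N = 25080 ≠ 25650, N is off the plane and the points are not all coplanar.

No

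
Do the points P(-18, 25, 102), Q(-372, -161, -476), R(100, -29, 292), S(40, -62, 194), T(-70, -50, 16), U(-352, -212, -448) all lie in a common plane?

No

The plane through P, Q, R has normal n = PQ × PR = (-66552, -944, 41064) and equation n·X = 5362864.
Checking the remaining points: n·S = 5362864, n·T = 5362864, n·U = 5229760.
Since n·U = 5229760 ≠ 5362864, U is off the plane and the points are not all coplanar.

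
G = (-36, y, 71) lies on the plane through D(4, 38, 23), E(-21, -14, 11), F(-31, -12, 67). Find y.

The plane through D, E, F has equation −2888x + 1520y − 570z = 33098.
Substituting G: (1520)y + (63498) = 33098, so y = -20.

-20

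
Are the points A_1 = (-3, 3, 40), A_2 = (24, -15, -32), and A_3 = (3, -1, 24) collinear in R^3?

Yes

A_1A_2 = (27, -18, -72), A_1A_3 = (6, -4, -16).
Each component of A_1A_3 is 2/9 times the corresponding component of A_1A_2, so A_1A_3 = 2/9·A_1A_2 and the points are collinear.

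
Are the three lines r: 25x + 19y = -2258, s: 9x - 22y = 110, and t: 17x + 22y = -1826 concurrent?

Intersecting r and s: solving the 2×2 system gives (x, y) = (-66, -32).
Substitute into t: (17)(-66) + (22)(-32) = -1826.
This equals -1826, so (-66, -32) lies on all three lines and they are concurrent.

Yes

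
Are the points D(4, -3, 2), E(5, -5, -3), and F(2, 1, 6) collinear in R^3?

DE = (1, -2, -5), DF = (-2, 4, 4).
DE × DF = (12, 6, 0).
The cross product is nonzero, so the points do not lie on one line.

No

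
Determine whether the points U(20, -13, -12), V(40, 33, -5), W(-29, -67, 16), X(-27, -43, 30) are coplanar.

With U as base: UV = (20, 46, 7), UW = (-49, -54, 28), UX = (-47, -30, 42).
UW × UX = (-1428, 742, -1068).
UV · (UW × UX) = -1904.
Since -1904 ≠ 0, the four points are not coplanar.

No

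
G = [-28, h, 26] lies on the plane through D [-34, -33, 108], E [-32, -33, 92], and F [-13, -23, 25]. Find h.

-37

Coplanarity requires DE · (DF × DG) = 0.
DE = (2, 0, -16), DF = (21, 10, -83); the triple product is linear in h with coefficient -170 and constant term -6290.
Setting it to zero: h = -37.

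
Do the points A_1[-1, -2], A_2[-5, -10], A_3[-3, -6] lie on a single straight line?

Yes

A_1A_2 = (-4, -8), A_1A_3 = (-2, -4).
Twice the signed area of △A_1A_2A_3 is (-4)(-4) − (-8)(-2) = 0.
The triangle is degenerate (zero area), so the points are collinear.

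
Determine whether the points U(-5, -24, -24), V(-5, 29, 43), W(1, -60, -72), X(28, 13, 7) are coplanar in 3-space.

With U as base: UV = (0, 53, 67), UW = (6, -36, -48), UX = (33, 37, 31).
UW × UX = (660, -1770, 1410).
UV · (UW × UX) = 660.
Since 660 ≠ 0, the four points are not coplanar.

No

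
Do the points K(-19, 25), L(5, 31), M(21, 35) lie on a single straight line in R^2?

Yes

KL = (24, 6), KM = (40, 10).
det[KL; KM] = (24)(10) − (6)(40) = 0.
The determinant is zero, so the points are collinear.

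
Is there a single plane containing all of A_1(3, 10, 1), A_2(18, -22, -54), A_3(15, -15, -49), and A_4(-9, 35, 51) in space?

The four points are coplanar iff the 3×3 determinant with rows A_1A_2, A_1A_3, A_1A_4 is zero.
Rows: (15, -32, -55), (12, -25, -50), (-12, 25, 50).
Expanding along the first row: (15)(0) − (-32)(0) + (-55)(0) = 0.
Zero determinant ⇒ coplanar.

Yes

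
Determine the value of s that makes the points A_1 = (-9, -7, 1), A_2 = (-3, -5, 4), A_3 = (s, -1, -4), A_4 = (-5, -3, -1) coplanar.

Coplanarity ⇔ det[A_1A_2; A_1A_3; A_1A_4] = 0.
Expanding, this is linear in s: (16)s + (80) = 0.
So s = -5.

-5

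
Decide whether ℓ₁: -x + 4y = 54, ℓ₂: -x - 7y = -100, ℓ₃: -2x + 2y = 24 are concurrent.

Yes

Intersecting ℓ₁ and ℓ₂: solving the 2×2 system gives (x, y) = (2, 14).
Substitute into ℓ₃: (-2)(2) + (2)(14) = 24.
This equals 24, so (2, 14) lies on all three lines and they are concurrent.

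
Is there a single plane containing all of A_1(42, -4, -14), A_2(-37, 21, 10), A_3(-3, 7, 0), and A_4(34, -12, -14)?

With A_1 as base: A_1A_2 = (-79, 25, 24), A_1A_3 = (-45, 11, 14), A_1A_4 = (-8, -8, 0).
A_1A_3 × A_1A_4 = (112, -112, 448).
A_1A_2 · (A_1A_3 × A_1A_4) = -896.
Since -896 ≠ 0, the four points are not coplanar.

No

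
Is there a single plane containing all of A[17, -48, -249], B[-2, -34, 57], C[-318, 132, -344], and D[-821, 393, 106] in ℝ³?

With A as base: AB = (-19, 14, 306), AC = (-335, 180, -95), AD = (-838, 441, 355).
AC × AD = (105795, 198535, 3105).
AB · (AC × AD) = 1719515.
Since 1719515 ≠ 0, the four points are not coplanar.

No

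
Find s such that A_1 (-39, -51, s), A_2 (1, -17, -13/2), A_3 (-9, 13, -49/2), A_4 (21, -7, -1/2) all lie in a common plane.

-25/2

The points are coplanar iff A_1A_2 · (A_1A_3 × A_1A_4) = 0.
Expanding, this is linear in s: (700)s + (8750) = 0.
So s = -25/2.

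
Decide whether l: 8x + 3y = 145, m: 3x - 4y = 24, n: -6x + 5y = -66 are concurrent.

No

Intersecting l and m: solving the 2×2 system gives (x, y) = (652/41, 243/41).
Substitute into n: (-6)(652/41) + (5)(243/41) = -2697/41.
But n requires -66 ≠ -2697/41, so the three lines have no common point.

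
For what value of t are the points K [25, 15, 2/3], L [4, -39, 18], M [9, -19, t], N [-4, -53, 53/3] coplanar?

19/3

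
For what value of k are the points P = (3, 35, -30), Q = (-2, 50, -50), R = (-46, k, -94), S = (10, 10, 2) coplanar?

Normal to plane PQS: n = (-20, 20, 20); plane equation n·X = 40.
Requiring n·R = 40: (20)k + (-960) = 40.
So k = 50.

50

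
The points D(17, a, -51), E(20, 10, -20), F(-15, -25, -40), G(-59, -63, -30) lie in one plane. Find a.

2

The points are coplanar iff DE · (DF × DG) = 0.
Expanding, this is linear in a: (-1230)a + (2460) = 0.
So a = 2.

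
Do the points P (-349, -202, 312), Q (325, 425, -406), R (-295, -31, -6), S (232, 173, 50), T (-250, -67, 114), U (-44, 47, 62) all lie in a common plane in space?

The plane through P, Q, R has normal n = PQ × PR = (-76608, 175560, 81396) and equation n·X = 16668624.
Checking the remaining points: n·S = 16668624, n·T = 16668624, n·U = 16668624.
All equal 16668624, so all 6 points lie in one plane.

Yes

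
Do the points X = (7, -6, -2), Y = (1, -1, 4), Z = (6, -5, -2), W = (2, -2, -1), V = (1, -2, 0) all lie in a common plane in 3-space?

No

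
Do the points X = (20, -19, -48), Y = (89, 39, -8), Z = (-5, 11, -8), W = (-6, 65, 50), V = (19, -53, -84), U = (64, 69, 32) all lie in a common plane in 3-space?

The plane through X, Y, Z has normal n = XY × XZ = (1120, -3760, 3520) and equation n·P = -75120.
Checking the remaining points: n·W = -75120, n·V = -75120, n·U = -75120.
All equal -75120, so all 6 points lie in one plane.

Yes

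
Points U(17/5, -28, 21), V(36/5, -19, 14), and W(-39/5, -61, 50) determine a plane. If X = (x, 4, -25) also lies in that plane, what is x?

Coplanarity requires UV · (UW × UX) = 0.
UV = (19/5, 9, -7), UW = (-56/5, -33, 29); the triple product is linear in x with coefficient 30 and constant term 12.
Setting it to zero: x = -2/5.

-2/5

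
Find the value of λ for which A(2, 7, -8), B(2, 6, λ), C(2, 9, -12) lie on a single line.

Direction AC = (0, 2, -4). From the y-coordinate of B, the parameter along the line is τ = (6 − 7)/2 = -1/2.
Then λ = (-8) + (-1/2)·(-4) = -6.

-6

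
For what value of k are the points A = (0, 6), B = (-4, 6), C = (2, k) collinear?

6

The three points are collinear iff det[AB; AC] = 0.
This determinant is linear in k: (-4)k + (24) = 0, so k = 6.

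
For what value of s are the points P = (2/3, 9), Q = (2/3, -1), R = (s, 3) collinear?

The three points are collinear iff det[PQ; PR] = 0.
This determinant is linear in s: (10)s + (-20/3) = 0, so s = 2/3.

2/3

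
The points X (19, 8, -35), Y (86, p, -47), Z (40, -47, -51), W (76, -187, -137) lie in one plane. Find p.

-137

The points are coplanar iff XY · (XZ × XW) = 0.
Expanding, this is linear in p: (1230)p + (168510) = 0.
So p = -137.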